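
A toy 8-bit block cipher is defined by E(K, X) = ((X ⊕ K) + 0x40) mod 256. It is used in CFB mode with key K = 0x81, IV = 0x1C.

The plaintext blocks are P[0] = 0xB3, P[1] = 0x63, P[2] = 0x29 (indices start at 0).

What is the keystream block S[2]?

0x0D

CFB encryption: C_i = P_i ⊕ E(K, C_{i−1}), with C_{−1} = IV.
C[0]: E(K, 0x1C) = 0xDD; 0xB3 ⊕ 0xDD = 0x6E.
C[1]: E(K, 0x6E) = 0x2F; 0x63 ⊕ 0x2F = 0x4C.
C[2]: E(K, 0x4C) = 0x0D; 0x29 ⊕ 0x0D = 0x24.
So S[2] = 0x0D.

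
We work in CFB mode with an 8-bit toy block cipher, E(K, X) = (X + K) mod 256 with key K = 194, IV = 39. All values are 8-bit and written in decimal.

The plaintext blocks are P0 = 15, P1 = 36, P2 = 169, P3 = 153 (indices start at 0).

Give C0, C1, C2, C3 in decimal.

CFB encryption: C_i = P_i ⊕ E(K, C_{i−1}), with C_{−1} = IV.
C0: E(K, 39) = 233; 15 ⊕ 233 = 230.
C1: E(K, 230) = 168; 36 ⊕ 168 = 140.
C2: E(K, 140) = 78; 169 ⊕ 78 = 231.
C3: E(K, 231) = 169; 153 ⊕ 169 = 48.

C0 = 230, C1 = 140, C2 = 231, C3 = 48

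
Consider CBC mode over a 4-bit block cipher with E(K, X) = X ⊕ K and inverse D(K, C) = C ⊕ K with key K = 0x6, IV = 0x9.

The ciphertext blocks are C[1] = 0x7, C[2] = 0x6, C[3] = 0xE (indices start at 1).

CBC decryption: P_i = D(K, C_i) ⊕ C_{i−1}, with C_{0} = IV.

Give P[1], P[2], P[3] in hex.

P[1]: D(K, 0x7) = 0x1; 0x1 ⊕ 0x9 = 0x8.
P[2]: D(K, 0x6) = 0x0; 0x0 ⊕ 0x7 = 0x7.
P[3]: D(K, 0xE) = 0x8; 0x8 ⊕ 0x6 = 0xE.

P[1] = 0x8, P[2] = 0x7, P[3] = 0xE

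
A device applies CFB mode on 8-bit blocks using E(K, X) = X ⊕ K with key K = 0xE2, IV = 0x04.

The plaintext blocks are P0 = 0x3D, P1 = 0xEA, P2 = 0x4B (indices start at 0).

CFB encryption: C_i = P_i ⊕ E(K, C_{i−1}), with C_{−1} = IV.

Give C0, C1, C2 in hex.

C0: E(K, 0x04) = 0xE6; 0x3D ⊕ 0xE6 = 0xDB.
C1: E(K, 0xDB) = 0x39; 0xEA ⊕ 0x39 = 0xD3.
C2: E(K, 0xD3) = 0x31; 0x4B ⊕ 0x31 = 0x7A.

C0 = 0xDB, C1 = 0xD3, C2 = 0x7A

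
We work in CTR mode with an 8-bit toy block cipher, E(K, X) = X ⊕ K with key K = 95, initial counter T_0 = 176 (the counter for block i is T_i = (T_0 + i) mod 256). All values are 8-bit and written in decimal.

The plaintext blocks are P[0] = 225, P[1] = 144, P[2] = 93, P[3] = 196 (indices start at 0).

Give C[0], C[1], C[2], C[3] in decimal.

CTR encryption: S_i = E(K, T_i) where T_i is the counter for block i; C_i = P_i ⊕ S_i.
C[0]: T = 176, S = E(K, T) = 239; 225 ⊕ 239 = 14.
C[1]: T = 177, S = E(K, T) = 238; 144 ⊕ 238 = 126.
C[2]: T = 178, S = E(K, T) = 237; 93 ⊕ 237 = 176.
C[3]: T = 179, S = E(K, T) = 236; 196 ⊕ 236 = 40.

C[0] = 14, C[1] = 126, C[2] = 176, C[3] = 40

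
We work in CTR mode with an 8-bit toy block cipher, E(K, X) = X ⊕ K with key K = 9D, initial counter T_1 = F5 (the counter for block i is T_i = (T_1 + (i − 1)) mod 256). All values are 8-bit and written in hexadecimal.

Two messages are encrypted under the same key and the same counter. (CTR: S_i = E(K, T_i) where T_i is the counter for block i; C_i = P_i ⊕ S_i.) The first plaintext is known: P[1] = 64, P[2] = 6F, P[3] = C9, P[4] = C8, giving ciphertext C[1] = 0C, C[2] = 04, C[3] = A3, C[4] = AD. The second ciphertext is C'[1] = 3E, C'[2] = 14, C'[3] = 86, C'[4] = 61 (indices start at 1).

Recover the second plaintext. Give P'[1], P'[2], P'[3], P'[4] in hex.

In CTR with a reused counter, both messages share the same keystream S_i, so C_i ⊕ C'_i = P_i ⊕ P'_i and thus P'_i = P_i ⊕ C_i ⊕ C'_i.
P'[1]: 64 ⊕ 0C ⊕ 3E = 56.
P'[2]: 6F ⊕ 04 ⊕ 14 = 7F.
P'[3]: C9 ⊕ A3 ⊕ 86 = EC.
P'[4]: C8 ⊕ AD ⊕ 61 = 04.

P'[1] = 56, P'[2] = 7F, P'[3] = EC, P'[4] = 04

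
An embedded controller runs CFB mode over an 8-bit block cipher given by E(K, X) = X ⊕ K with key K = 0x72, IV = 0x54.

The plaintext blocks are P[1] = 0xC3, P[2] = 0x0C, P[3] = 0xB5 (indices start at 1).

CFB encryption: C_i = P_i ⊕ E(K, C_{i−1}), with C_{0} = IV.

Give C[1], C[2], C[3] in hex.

C[1] = 0xE5, C[2] = 0x9B, C[3] = 0x5C

C[1]: E(K, 0x54) = 0x26; 0xC3 ⊕ 0x26 = 0xE5.
C[2]: E(K, 0xE5) = 0x97; 0x0C ⊕ 0x97 = 0x9B.
C[3]: E(K, 0x9B) = 0xE9; 0xB5 ⊕ 0xE9 = 0x5C.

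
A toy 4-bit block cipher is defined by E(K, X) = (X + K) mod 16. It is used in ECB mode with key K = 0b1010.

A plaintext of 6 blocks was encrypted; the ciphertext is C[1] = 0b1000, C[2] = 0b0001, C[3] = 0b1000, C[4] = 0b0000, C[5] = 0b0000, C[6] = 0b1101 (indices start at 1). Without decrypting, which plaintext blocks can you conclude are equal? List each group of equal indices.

ECB encrypts each block independently with the same key, so equal ciphertext blocks imply equal plaintext blocks.
C[1] = C[3] = 0b1000, so P[1] = P[3].
C[4] = C[5] = 0b0000, so P[4] = P[5].

P[1] = P[3]; P[4] = P[5]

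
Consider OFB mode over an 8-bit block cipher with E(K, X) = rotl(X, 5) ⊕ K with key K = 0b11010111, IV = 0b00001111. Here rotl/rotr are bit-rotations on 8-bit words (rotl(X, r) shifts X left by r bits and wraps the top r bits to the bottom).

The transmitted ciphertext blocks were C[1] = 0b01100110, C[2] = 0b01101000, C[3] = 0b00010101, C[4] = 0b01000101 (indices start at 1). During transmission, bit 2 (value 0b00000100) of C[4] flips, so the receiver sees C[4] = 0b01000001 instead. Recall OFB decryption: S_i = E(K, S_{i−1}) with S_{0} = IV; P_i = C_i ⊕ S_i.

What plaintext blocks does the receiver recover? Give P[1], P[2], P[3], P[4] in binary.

Only C[4] changed, to 0b01000001. In OFB, a change in C_i flips the same bit in P_i only; the keystream is unaffected. Decrypting the received ciphertext:
P[1]: S = E(K, 0b00001111) = 0b00110110; 0b01100110 ⊕ 0b00110110 = 0b01010000.
P[2]: S = E(K, 0b00110110) = 0b00010001; 0b01101000 ⊕ 0b00010001 = 0b01111001.
P[3]: S = E(K, 0b00010001) = 0b11110101; 0b00010101 ⊕ 0b11110101 = 0b11100000.
P[4]: S = E(K, 0b11110101) = 0b01101001; 0b01000001 ⊕ 0b01101001 = 0b00101000.
Blocks that differ from the original plaintext: P[4].

P[1] = 0b01010000, P[2] = 0b01111001, P[3] = 0b11100000, P[4] = 0b00101000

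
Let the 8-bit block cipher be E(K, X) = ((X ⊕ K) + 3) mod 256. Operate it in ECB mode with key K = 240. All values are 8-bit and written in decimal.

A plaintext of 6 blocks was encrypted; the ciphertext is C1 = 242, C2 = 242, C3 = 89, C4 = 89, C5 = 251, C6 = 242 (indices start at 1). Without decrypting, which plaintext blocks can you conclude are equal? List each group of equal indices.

P1 = P2 = P6; P3 = P4

ECB encrypts each block independently with the same key, so equal ciphertext blocks imply equal plaintext blocks.
C1 = C2 = C6 = 242, so P1 = P2 = P6.
C3 = C4 = 89, so P3 = P4.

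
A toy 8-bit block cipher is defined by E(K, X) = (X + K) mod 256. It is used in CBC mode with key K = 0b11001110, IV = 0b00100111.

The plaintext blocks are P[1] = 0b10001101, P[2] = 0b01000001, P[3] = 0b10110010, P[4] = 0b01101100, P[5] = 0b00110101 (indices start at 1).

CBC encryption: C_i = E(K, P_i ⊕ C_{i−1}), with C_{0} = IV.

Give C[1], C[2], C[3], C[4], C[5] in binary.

C[1]: P[1] ⊕ 0b00100111 = 0b10101010; E(K, 0b10101010) = 0b01111000.
C[2]: P[2] ⊕ 0b01111000 = 0b00111001; E(K, 0b00111001) = 0b00000111.
C[3]: P[3] ⊕ 0b00000111 = 0b10110101; E(K, 0b10110101) = 0b10000011.
C[4]: P[4] ⊕ 0b10000011 = 0b11101111; E(K, 0b11101111) = 0b10111101.
C[5]: P[5] ⊕ 0b10111101 = 0b10001000; E(K, 0b10001000) = 0b01010110.

C[1] = 0b01111000, C[2] = 0b00000111, C[3] = 0b10000011, C[4] = 0b10111101, C[5] = 0b01010110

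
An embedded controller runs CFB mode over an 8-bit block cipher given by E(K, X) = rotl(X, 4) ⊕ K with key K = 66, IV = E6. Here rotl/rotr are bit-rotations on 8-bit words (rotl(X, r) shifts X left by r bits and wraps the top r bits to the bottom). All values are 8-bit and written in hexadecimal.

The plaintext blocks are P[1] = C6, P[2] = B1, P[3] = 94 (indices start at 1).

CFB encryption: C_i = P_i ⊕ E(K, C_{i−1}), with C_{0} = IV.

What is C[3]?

C[3] = 41

C[1]: E(K, E6) = 08; C6 ⊕ 08 = CE.
C[2]: E(K, CE) = 8A; B1 ⊕ 8A = 3B.
C[3]: E(K, 3B) = D5; 94 ⊕ D5 = 41.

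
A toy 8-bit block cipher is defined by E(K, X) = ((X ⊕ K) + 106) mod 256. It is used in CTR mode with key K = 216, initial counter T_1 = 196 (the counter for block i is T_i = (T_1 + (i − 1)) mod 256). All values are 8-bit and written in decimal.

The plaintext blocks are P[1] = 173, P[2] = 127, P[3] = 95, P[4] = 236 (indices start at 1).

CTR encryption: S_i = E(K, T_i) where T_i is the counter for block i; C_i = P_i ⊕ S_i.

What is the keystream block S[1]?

C[1]: T = 196, S = E(K, T) = 134; 173 ⊕ 134 = 43.
So S[1] = 134.

134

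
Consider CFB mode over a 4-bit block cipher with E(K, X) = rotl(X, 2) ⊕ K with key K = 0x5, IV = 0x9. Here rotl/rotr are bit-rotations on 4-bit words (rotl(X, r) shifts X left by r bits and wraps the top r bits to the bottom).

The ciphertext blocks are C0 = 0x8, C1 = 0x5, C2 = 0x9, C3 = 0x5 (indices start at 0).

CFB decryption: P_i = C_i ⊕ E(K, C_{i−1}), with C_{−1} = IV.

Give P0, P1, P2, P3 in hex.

P0: E(K, 0x9) = 0x3; 0x8 ⊕ 0x3 = 0xB.
P1: E(K, 0x8) = 0x7; 0x5 ⊕ 0x7 = 0x2.
P2: E(K, 0x5) = 0x0; 0x9 ⊕ 0x0 = 0x9.
P3: E(K, 0x9) = 0x3; 0x5 ⊕ 0x3 = 0x6.

P0 = 0xB, P1 = 0x2, P2 = 0x9, P3 = 0x6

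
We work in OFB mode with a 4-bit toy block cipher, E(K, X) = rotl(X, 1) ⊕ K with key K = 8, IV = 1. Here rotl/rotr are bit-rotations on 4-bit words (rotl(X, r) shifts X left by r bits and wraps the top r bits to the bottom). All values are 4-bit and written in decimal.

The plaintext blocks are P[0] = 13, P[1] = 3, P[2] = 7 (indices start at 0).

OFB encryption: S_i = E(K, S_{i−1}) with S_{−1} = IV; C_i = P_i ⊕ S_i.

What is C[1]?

C[1] = 14

C[0]: S = E(K, 1) = 10; 13 ⊕ 10 = 7.
C[1]: S = E(K, 10) = 13; 3 ⊕ 13 = 14.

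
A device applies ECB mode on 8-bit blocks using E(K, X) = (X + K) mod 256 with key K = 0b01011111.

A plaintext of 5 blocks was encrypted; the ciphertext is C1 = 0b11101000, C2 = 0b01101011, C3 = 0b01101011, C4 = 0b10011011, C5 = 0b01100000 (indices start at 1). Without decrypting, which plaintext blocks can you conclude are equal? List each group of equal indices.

P2 = P3

ECB encrypts each block independently with the same key, so equal ciphertext blocks imply equal plaintext blocks.
C2 = C3 = 0b01101011, so P2 = P3.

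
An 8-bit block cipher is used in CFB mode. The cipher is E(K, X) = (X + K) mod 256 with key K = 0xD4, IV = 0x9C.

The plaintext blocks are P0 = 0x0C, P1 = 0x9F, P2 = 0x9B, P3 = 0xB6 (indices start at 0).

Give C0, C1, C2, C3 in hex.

CFB encryption: C_i = P_i ⊕ E(K, C_{i−1}), with C_{−1} = IV.
C0: E(K, 0x9C) = 0x70; 0x0C ⊕ 0x70 = 0x7C.
C1: E(K, 0x7C) = 0x50; 0x9F ⊕ 0x50 = 0xCF.
C2: E(K, 0xCF) = 0xA3; 0x9B ⊕ 0xA3 = 0x38.
C3: E(K, 0x38) = 0x0C; 0xB6 ⊕ 0x0C = 0xBA.

C0 = 0x7C, C1 = 0xCF, C2 = 0x38, C3 = 0xBA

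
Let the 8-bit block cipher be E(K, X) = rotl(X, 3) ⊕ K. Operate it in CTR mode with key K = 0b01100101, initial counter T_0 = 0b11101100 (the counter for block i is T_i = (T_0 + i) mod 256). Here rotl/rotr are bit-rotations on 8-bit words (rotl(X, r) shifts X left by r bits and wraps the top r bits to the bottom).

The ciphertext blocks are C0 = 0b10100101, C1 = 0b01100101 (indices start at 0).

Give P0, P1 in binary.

CTR decryption: S_i = E(K, T_i) where T_i is the counter for block i; P_i = C_i ⊕ S_i.
P0: T = 0b11101100, S = E(K, T) = 0b00000010; 0b10100101 ⊕ 0b00000010 = 0b10100111.
P1: T = 0b11101101, S = E(K, T) = 0b00001010; 0b01100101 ⊕ 0b00001010 = 0b01101111.

P0 = 0b10100111, P1 = 0b01101111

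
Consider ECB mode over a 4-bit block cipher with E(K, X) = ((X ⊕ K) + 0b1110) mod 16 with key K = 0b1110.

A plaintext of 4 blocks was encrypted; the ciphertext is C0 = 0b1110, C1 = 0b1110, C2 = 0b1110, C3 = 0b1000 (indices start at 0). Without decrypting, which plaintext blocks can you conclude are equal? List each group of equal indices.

P0 = P1 = P2

ECB encrypts each block independently with the same key, so equal ciphertext blocks imply equal plaintext blocks.
C0 = C1 = C2 = 0b1110, so P0 = P1 = P2.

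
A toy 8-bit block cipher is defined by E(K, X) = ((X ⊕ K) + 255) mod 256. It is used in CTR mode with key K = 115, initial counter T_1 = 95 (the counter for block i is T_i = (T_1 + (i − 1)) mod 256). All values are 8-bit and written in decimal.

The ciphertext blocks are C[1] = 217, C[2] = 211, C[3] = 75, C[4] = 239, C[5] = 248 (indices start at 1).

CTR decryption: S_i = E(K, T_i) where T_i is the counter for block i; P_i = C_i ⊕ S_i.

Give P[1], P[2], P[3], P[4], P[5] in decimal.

P[1]: T = 95, S = E(K, T) = 43; 217 ⊕ 43 = 242.
P[2]: T = 96, S = E(K, T) = 18; 211 ⊕ 18 = 193.
P[3]: T = 97, S = E(K, T) = 17; 75 ⊕ 17 = 90.
P[4]: T = 98, S = E(K, T) = 16; 239 ⊕ 16 = 255.
P[5]: T = 99, S = E(K, T) = 15; 248 ⊕ 15 = 247.

P[1] = 242, P[2] = 193, P[3] = 90, P[4] = 255, P[5] = 247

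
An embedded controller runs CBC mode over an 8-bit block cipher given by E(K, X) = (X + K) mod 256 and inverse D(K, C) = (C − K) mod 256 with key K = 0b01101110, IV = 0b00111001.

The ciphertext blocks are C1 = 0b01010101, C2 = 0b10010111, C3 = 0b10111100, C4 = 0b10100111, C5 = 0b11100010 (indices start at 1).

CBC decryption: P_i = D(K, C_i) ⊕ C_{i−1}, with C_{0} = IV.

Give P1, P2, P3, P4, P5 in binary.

P1 = 0b11011110, P2 = 0b01111100, P3 = 0b11011001, P4 = 0b10000101, P5 = 0b11010011

P1: D(K, 0b01010101) = 0b11100111; 0b11100111 ⊕ 0b00111001 = 0b11011110.
P2: D(K, 0b10010111) = 0b00101001; 0b00101001 ⊕ 0b01010101 = 0b01111100.
P3: D(K, 0b10111100) = 0b01001110; 0b01001110 ⊕ 0b10010111 = 0b11011001.
P4: D(K, 0b10100111) = 0b00111001; 0b00111001 ⊕ 0b10111100 = 0b10000101.
P5: D(K, 0b11100010) = 0b01110100; 0b01110100 ⊕ 0b10100111 = 0b11010011.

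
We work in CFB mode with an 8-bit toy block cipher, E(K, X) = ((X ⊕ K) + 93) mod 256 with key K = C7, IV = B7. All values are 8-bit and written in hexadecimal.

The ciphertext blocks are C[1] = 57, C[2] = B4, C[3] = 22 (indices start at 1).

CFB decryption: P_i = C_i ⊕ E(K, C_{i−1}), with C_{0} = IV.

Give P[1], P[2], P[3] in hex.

P[1]: E(K, B7) = 03; 57 ⊕ 03 = 54.
P[2]: E(K, 57) = 23; B4 ⊕ 23 = 97.
P[3]: E(K, B4) = 06; 22 ⊕ 06 = 24.

P[1] = 54, P[2] = 97, P[3] = 24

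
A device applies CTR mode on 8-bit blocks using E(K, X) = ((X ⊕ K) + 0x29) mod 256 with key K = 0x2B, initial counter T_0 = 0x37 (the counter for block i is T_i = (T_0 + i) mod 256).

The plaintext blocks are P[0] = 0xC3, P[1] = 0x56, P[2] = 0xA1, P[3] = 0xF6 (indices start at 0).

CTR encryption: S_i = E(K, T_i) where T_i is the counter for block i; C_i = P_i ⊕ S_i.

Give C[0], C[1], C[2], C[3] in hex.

C[0] = 0x86, C[1] = 0x6A, C[2] = 0x9A, C[3] = 0xCC

C[0]: T = 0x37, S = E(K, T) = 0x45; 0xC3 ⊕ 0x45 = 0x86.
C[1]: T = 0x38, S = E(K, T) = 0x3C; 0x56 ⊕ 0x3C = 0x6A.
C[2]: T = 0x39, S = E(K, T) = 0x3B; 0xA1 ⊕ 0x3B = 0x9A.
C[3]: T = 0x3A, S = E(K, T) = 0x3A; 0xF6 ⊕ 0x3A = 0xCC.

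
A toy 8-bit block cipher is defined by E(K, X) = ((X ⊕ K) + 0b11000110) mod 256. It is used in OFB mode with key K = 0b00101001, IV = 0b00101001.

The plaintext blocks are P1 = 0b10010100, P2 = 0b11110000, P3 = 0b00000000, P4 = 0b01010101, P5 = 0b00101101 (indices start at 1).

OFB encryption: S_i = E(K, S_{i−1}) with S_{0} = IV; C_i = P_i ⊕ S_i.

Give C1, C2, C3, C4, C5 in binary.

C1: S = E(K, 0b00101001) = 0b11000110; 0b10010100 ⊕ 0b11000110 = 0b01010010.
C2: S = E(K, 0b11000110) = 0b10110101; 0b11110000 ⊕ 0b10110101 = 0b01000101.
C3: S = E(K, 0b10110101) = 0b01100010; 0b00000000 ⊕ 0b01100010 = 0b01100010.
C4: S = E(K, 0b01100010) = 0b00010001; 0b01010101 ⊕ 0b00010001 = 0b01000100.
C5: S = E(K, 0b00010001) = 0b11111110; 0b00101101 ⊕ 0b11111110 = 0b11010011.

C1 = 0b01010010, C2 = 0b01000101, C3 = 0b01100010, C4 = 0b01000100, C5 = 0b11010011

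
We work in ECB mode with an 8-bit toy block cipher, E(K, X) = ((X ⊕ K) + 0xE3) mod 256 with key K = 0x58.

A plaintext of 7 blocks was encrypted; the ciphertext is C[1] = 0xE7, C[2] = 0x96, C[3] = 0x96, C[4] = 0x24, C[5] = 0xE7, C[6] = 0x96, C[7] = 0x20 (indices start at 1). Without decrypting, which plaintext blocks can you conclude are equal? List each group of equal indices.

ECB encrypts each block independently with the same key, so equal ciphertext blocks imply equal plaintext blocks.
C[1] = C[5] = 0xE7, so P[1] = P[5].
C[2] = C[3] = C[6] = 0x96, so P[2] = P[3] = P[6].

P[1] = P[5]; P[2] = P[3] = P[6]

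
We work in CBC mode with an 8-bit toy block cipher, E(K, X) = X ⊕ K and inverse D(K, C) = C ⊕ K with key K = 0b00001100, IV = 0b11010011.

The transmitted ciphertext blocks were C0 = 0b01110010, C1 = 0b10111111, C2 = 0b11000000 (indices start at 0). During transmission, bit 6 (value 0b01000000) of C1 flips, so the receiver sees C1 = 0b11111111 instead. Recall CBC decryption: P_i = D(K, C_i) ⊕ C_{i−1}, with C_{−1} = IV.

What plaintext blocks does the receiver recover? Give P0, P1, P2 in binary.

Only C1 changed, to 0b11111111. In CBC, a change in C_i garbles P_i and flips the same bit in P_{i+1}. Decrypting the received ciphertext:
P0: D(K, 0b01110010) = 0b01111110; 0b01111110 ⊕ 0b11010011 = 0b10101101.
P1: D(K, 0b11111111) = 0b11110011; 0b11110011 ⊕ 0b01110010 = 0b10000001.
P2: D(K, 0b11000000) = 0b11001100; 0b11001100 ⊕ 0b11111111 = 0b00110011.
Blocks that differ from the original plaintext: P1, P2.

P0 = 0b10101101, P1 = 0b10000001, P2 = 0b00110011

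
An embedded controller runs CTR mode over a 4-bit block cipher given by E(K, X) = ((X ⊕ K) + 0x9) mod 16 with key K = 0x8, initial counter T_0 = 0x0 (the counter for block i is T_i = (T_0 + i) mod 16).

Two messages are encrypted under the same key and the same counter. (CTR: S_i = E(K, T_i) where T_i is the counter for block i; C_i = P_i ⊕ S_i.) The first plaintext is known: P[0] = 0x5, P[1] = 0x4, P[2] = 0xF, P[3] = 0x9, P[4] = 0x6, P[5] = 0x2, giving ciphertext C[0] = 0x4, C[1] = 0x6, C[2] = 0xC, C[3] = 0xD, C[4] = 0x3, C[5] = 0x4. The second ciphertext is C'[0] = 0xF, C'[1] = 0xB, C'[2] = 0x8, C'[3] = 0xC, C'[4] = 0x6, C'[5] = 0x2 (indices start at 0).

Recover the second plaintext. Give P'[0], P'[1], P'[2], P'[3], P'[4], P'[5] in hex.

In CTR with a reused counter, both messages share the same keystream S_i, so C_i ⊕ C'_i = P_i ⊕ P'_i and thus P'_i = P_i ⊕ C_i ⊕ C'_i.
P'[0]: 0x5 ⊕ 0x4 ⊕ 0xF = 0xE.
P'[1]: 0x4 ⊕ 0x6 ⊕ 0xB = 0x9.
P'[2]: 0xF ⊕ 0xC ⊕ 0x8 = 0xB.
P'[3]: 0x9 ⊕ 0xD ⊕ 0xC = 0x8.
P'[4]: 0x6 ⊕ 0x3 ⊕ 0x6 = 0x3.
P'[5]: 0x2 ⊕ 0x4 ⊕ 0x2 = 0x4.

P'[0] = 0xE, P'[1] = 0x9, P'[2] = 0xB, P'[3] = 0x8, P'[4] = 0x3, P'[5] = 0x4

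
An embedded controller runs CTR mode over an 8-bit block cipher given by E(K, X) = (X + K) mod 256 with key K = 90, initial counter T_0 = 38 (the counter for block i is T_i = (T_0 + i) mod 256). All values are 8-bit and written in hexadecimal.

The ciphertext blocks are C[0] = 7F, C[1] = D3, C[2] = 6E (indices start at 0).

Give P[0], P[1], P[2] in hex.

P[0] = B7, P[1] = 1A, P[2] = A4

CTR decryption: S_i = E(K, T_i) where T_i is the counter for block i; P_i = C_i ⊕ S_i.
P[0]: T = 38, S = E(K, T) = C8; 7F ⊕ C8 = B7.
P[1]: T = 39, S = E(K, T) = C9; D3 ⊕ C9 = 1A.
P[2]: T = 3A, S = E(K, T) = CA; 6E ⊕ CA = A4.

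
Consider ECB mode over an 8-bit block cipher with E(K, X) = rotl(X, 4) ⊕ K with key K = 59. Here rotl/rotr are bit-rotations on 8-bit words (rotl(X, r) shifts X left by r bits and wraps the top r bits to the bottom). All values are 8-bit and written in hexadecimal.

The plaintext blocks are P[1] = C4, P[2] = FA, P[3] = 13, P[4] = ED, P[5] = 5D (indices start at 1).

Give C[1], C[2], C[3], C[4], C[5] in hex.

C[1] = 15, C[2] = F6, C[3] = 68, C[4] = 87, C[5] = 8C

ECB encryption: C_i = E(K, P_i).
C[1]: E(K, C4) = 15.
C[2]: E(K, FA) = F6.
C[3]: E(K, 13) = 68.
C[4]: E(K, ED) = 87.
C[5]: E(K, 5D) = 8C.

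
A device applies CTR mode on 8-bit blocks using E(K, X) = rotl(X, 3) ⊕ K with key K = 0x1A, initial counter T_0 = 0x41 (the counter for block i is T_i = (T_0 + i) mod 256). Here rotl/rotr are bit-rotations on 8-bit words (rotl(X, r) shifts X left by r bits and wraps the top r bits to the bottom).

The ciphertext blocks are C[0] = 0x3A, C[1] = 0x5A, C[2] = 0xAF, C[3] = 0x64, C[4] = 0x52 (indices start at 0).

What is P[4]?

P[4] = 0x62

CTR decryption: S_i = E(K, T_i) where T_i is the counter for block i; P_i = C_i ⊕ S_i.
P[4]: T = 0x45, S = E(K, T) = 0x30; 0x52 ⊕ 0x30 = 0x62.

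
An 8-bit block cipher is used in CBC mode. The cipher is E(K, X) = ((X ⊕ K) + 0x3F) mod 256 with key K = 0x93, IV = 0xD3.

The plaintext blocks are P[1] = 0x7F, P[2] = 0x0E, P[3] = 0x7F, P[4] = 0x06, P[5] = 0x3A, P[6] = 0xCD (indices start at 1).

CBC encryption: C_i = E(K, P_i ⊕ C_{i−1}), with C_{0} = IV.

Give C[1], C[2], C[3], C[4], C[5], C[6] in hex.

C[1] = 0x7E, C[2] = 0x22, C[3] = 0x0D, C[4] = 0xD7, C[5] = 0xBD, C[6] = 0x22

C[1]: P[1] ⊕ 0xD3 = 0xAC; E(K, 0xAC) = 0x7E.
C[2]: P[2] ⊕ 0x7E = 0x70; E(K, 0x70) = 0x22.
C[3]: P[3] ⊕ 0x22 = 0x5D; E(K, 0x5D) = 0x0D.
C[4]: P[4] ⊕ 0x0D = 0x0B; E(K, 0x0B) = 0xD7.
C[5]: P[5] ⊕ 0xD7 = 0xED; E(K, 0xED) = 0xBD.
C[6]: P[6] ⊕ 0xBD = 0x70; E(K, 0x70) = 0x22.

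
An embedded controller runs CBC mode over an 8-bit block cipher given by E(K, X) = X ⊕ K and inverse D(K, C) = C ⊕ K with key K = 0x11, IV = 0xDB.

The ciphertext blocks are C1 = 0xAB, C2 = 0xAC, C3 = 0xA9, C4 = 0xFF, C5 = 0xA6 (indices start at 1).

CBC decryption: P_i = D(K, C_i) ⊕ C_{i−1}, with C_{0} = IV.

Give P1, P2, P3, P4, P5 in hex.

P1: D(K, 0xAB) = 0xBA; 0xBA ⊕ 0xDB = 0x61.
P2: D(K, 0xAC) = 0xBD; 0xBD ⊕ 0xAB = 0x16.
P3: D(K, 0xA9) = 0xB8; 0xB8 ⊕ 0xAC = 0x14.
P4: D(K, 0xFF) = 0xEE; 0xEE ⊕ 0xA9 = 0x47.
P5: D(K, 0xA6) = 0xB7; 0xB7 ⊕ 0xFF = 0x48.

P1 = 0x61, P2 = 0x16, P3 = 0x14, P4 = 0x47, P5 = 0x48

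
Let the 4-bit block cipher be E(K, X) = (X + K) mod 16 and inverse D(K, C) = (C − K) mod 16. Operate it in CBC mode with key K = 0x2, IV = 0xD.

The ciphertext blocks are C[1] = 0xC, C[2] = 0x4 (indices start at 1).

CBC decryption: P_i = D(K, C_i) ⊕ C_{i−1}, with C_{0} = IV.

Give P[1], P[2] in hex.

P[1]: D(K, 0xC) = 0xA; 0xA ⊕ 0xD = 0x7.
P[2]: D(K, 0x4) = 0x2; 0x2 ⊕ 0xC = 0xE.

P[1] = 0x7, P[2] = 0xE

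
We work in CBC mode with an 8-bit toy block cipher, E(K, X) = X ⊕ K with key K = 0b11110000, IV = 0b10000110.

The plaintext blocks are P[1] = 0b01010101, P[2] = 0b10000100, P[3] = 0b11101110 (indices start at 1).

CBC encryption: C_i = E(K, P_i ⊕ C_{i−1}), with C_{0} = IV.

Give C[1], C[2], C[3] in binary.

C[1]: P[1] ⊕ 0b10000110 = 0b11010011; E(K, 0b11010011) = 0b00100011.
C[2]: P[2] ⊕ 0b00100011 = 0b10100111; E(K, 0b10100111) = 0b01010111.
C[3]: P[3] ⊕ 0b01010111 = 0b10111001; E(K, 0b10111001) = 0b01001001.

C[1] = 0b00100011, C[2] = 0b01010111, C[3] = 0b01001001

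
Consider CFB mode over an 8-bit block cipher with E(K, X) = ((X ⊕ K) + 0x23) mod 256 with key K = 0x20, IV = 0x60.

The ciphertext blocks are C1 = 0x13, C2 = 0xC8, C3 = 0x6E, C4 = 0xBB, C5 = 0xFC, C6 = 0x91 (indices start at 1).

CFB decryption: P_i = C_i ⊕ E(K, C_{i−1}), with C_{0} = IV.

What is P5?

P5: E(K, 0xBB) = 0xBE; 0xFC ⊕ 0xBE = 0x42.

P5 = 0x42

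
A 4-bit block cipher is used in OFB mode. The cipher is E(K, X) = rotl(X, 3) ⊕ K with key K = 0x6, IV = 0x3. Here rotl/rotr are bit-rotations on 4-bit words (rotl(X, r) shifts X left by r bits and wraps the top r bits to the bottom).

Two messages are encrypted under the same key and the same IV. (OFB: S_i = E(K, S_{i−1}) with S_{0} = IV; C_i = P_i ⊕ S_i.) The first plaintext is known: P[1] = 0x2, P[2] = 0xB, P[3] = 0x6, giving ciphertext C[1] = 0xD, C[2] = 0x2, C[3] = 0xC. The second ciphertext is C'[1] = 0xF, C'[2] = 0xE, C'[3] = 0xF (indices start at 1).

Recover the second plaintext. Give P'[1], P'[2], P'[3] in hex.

In OFB with a reused IV, both messages share the same keystream S_i, so C_i ⊕ C'_i = P_i ⊕ P'_i and thus P'_i = P_i ⊕ C_i ⊕ C'_i.
P'[1]: 0x2 ⊕ 0xD ⊕ 0xF = 0x0.
P'[2]: 0xB ⊕ 0x2 ⊕ 0xE = 0x7.
P'[3]: 0x6 ⊕ 0xC ⊕ 0xF = 0x5.

P'[1] = 0x0, P'[2] = 0x7, P'[3] = 0x5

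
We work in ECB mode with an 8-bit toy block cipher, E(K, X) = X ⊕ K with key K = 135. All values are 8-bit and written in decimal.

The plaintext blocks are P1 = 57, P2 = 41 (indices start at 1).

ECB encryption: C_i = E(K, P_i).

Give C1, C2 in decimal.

C1 = 190, C2 = 174

C1: E(K, 57) = 190.
C2: E(K, 41) = 174.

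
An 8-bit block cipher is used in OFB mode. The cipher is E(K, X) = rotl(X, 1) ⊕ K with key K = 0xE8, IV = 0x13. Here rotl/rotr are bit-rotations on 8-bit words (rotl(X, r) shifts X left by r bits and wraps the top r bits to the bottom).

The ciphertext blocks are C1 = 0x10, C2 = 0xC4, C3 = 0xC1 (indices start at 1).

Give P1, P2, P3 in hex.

OFB decryption: S_i = E(K, S_{i−1}) with S_{0} = IV; P_i = C_i ⊕ S_i.
P1: S = E(K, 0x13) = 0xCE; 0x10 ⊕ 0xCE = 0xDE.
P2: S = E(K, 0xCE) = 0x75; 0xC4 ⊕ 0x75 = 0xB1.
P3: S = E(K, 0x75) = 0x02; 0xC1 ⊕ 0x02 = 0xC3.

P1 = 0xDE, P2 = 0xB1, P3 = 0xC3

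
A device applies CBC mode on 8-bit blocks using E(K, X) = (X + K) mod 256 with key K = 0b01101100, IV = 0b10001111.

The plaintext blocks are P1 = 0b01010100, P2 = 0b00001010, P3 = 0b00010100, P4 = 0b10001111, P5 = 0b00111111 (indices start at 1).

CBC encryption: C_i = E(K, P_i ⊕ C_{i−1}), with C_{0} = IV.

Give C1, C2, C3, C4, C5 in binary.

C1 = 0b01000111, C2 = 0b10111001, C3 = 0b00011001, C4 = 0b00000010, C5 = 0b10101001

C1: P1 ⊕ 0b10001111 = 0b11011011; E(K, 0b11011011) = 0b01000111.
C2: P2 ⊕ 0b01000111 = 0b01001101; E(K, 0b01001101) = 0b10111001.
C3: P3 ⊕ 0b10111001 = 0b10101101; E(K, 0b10101101) = 0b00011001.
C4: P4 ⊕ 0b00011001 = 0b10010110; E(K, 0b10010110) = 0b00000010.
C5: P5 ⊕ 0b00000010 = 0b00111101; E(K, 0b00111101) = 0b10101001.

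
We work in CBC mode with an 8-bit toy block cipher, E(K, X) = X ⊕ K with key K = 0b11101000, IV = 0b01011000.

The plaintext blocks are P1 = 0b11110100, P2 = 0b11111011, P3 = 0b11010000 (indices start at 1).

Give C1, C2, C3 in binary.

C1 = 0b01000100, C2 = 0b01010111, C3 = 0b01101111

CBC encryption: C_i = E(K, P_i ⊕ C_{i−1}), with C_{0} = IV.
C1: P1 ⊕ 0b01011000 = 0b10101100; E(K, 0b10101100) = 0b01000100.
C2: P2 ⊕ 0b01000100 = 0b10111111; E(K, 0b10111111) = 0b01010111.
C3: P3 ⊕ 0b01010111 = 0b10000111; E(K, 0b10000111) = 0b01101111.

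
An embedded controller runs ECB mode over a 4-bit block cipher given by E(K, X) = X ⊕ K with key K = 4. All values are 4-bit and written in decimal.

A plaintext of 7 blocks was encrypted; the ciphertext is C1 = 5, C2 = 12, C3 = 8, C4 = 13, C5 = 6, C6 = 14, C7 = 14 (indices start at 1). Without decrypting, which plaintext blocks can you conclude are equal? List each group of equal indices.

P6 = P7

ECB encrypts each block independently with the same key, so equal ciphertext blocks imply equal plaintext blocks.
C6 = C7 = 14, so P6 = P7.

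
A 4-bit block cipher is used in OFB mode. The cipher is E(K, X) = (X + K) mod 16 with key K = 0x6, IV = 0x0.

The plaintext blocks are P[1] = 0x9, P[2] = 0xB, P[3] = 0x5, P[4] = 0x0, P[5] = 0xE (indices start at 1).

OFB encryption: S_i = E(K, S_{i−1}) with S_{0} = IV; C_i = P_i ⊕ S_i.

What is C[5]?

C[5] = 0x0

C[1]: S = E(K, 0x0) = 0x6; 0x9 ⊕ 0x6 = 0xF.
C[2]: S = E(K, 0x6) = 0xC; 0xB ⊕ 0xC = 0x7.
C[3]: S = E(K, 0xC) = 0x2; 0x5 ⊕ 0x2 = 0x7.
C[4]: S = E(K, 0x2) = 0x8; 0x0 ⊕ 0x8 = 0x8.
C[5]: S = E(K, 0x8) = 0xE; 0xE ⊕ 0xE = 0x0.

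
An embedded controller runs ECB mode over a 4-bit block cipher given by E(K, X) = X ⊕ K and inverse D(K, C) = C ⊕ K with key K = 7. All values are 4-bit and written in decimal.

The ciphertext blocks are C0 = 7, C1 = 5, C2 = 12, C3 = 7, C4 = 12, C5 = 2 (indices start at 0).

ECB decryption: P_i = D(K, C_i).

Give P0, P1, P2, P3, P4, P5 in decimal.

P0 = 0, P1 = 2, P2 = 11, P3 = 0, P4 = 11, P5 = 5

P0: D(K, 7) = 0.
P1: D(K, 5) = 2.
P2: D(K, 12) = 11.
P3: D(K, 7) = 0.
P4: D(K, 12) = 11.
P5: D(K, 2) = 5.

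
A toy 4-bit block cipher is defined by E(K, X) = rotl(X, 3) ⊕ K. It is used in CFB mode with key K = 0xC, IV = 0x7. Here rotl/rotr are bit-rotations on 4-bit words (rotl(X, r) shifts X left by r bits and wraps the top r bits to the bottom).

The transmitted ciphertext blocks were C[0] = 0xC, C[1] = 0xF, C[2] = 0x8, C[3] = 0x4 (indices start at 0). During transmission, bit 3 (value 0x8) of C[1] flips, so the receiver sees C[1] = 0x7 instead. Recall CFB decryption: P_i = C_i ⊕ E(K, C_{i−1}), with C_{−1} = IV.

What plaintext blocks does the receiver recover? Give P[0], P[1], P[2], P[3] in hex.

Only C[1] changed, to 0x7. In CFB, a change in C_i flips the same bit in P_i and garbles P_{i+1}. Decrypting the received ciphertext:
P[0]: E(K, 0x7) = 0x7; 0xC ⊕ 0x7 = 0xB.
P[1]: E(K, 0xC) = 0xA; 0x7 ⊕ 0xA = 0xD.
P[2]: E(K, 0x7) = 0x7; 0x8 ⊕ 0x7 = 0xF.
P[3]: E(K, 0x8) = 0x8; 0x4 ⊕ 0x8 = 0xC.
Blocks that differ from the original plaintext: P[1], P[2].

P[0] = 0xB, P[1] = 0xD, P[2] = 0xF, P[3] = 0xC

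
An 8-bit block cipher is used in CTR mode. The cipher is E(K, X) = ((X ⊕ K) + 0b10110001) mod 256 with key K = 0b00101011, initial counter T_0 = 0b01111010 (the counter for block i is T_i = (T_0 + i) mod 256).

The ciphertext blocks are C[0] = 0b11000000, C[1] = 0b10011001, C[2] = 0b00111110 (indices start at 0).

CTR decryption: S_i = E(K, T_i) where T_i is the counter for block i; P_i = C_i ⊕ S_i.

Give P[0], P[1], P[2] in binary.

P[0]: T = 0b01111010, S = E(K, T) = 0b00000010; 0b11000000 ⊕ 0b00000010 = 0b11000010.
P[1]: T = 0b01111011, S = E(K, T) = 0b00000001; 0b10011001 ⊕ 0b00000001 = 0b10011000.
P[2]: T = 0b01111100, S = E(K, T) = 0b00001000; 0b00111110 ⊕ 0b00001000 = 0b00110110.

P[0] = 0b11000010, P[1] = 0b10011000, P[2] = 0b00110110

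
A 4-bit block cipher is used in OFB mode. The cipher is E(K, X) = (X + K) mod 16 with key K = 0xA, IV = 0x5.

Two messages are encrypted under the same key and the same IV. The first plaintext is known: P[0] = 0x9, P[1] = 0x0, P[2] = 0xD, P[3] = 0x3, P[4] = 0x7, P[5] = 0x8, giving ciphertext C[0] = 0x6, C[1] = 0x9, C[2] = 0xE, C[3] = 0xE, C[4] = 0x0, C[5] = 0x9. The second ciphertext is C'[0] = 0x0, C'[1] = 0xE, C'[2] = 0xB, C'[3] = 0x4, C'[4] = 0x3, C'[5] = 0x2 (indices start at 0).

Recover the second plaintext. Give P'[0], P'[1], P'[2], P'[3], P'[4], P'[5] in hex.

In OFB with a reused IV, both messages share the same keystream S_i, so C_i ⊕ C'_i = P_i ⊕ P'_i and thus P'_i = P_i ⊕ C_i ⊕ C'_i.
P'[0]: 0x9 ⊕ 0x6 ⊕ 0x0 = 0xF.
P'[1]: 0x0 ⊕ 0x9 ⊕ 0xE = 0x7.
P'[2]: 0xD ⊕ 0xE ⊕ 0xB = 0x8.
P'[3]: 0x3 ⊕ 0xE ⊕ 0x4 = 0x9.
P'[4]: 0x7 ⊕ 0x0 ⊕ 0x3 = 0x4.
P'[5]: 0x8 ⊕ 0x9 ⊕ 0x2 = 0x3.

P'[0] = 0xF, P'[1] = 0x7, P'[2] = 0x8, P'[3] = 0x9, P'[4] = 0x4, P'[5] = 0x3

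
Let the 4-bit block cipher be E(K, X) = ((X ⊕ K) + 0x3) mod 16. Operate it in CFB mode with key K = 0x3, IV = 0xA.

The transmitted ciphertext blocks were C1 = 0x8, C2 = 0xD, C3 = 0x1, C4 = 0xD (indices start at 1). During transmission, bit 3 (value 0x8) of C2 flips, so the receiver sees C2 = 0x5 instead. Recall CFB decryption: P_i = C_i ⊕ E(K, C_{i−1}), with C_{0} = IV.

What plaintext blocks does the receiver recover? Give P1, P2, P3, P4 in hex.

P1 = 0x4, P2 = 0xB, P3 = 0x8, P4 = 0x8

Only C2 changed, to 0x5. In CFB, a change in C_i flips the same bit in P_i and garbles P_{i+1}. Decrypting the received ciphertext:
P1: E(K, 0xA) = 0xC; 0x8 ⊕ 0xC = 0x4.
P2: E(K, 0x8) = 0xE; 0x5 ⊕ 0xE = 0xB.
P3: E(K, 0x5) = 0x9; 0x1 ⊕ 0x9 = 0x8.
P4: E(K, 0x1) = 0x5; 0xD ⊕ 0x5 = 0x8.
Blocks that differ from the original plaintext: P2, P3.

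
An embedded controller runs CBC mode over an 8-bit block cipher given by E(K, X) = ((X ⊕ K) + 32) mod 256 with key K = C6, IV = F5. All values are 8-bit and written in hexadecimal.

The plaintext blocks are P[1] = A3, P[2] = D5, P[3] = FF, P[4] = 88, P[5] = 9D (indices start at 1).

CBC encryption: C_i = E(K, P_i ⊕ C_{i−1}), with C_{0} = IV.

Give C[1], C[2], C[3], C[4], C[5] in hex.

C[1] = C2, C[2] = 03, C[3] = 6C, C[4] = 54, C[5] = 41

C[1]: P[1] ⊕ F5 = 56; E(K, 56) = C2.
C[2]: P[2] ⊕ C2 = 17; E(K, 17) = 03.
C[3]: P[3] ⊕ 03 = FC; E(K, FC) = 6C.
C[4]: P[4] ⊕ 6C = E4; E(K, E4) = 54.
C[5]: P[5] ⊕ 54 = C9; E(K, C9) = 41.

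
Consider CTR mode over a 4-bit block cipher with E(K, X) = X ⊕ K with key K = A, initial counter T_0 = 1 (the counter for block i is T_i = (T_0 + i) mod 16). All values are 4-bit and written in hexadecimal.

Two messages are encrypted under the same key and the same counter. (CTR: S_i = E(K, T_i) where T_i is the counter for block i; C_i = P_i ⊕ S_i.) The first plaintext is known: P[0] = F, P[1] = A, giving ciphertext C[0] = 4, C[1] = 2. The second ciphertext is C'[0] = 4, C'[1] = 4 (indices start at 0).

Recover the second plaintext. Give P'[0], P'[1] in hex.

P'[0] = F, P'[1] = C

In CTR with a reused counter, both messages share the same keystream S_i, so C_i ⊕ C'_i = P_i ⊕ P'_i and thus P'_i = P_i ⊕ C_i ⊕ C'_i.
P'[0]: F ⊕ 4 ⊕ 4 = F.
P'[1]: A ⊕ 2 ⊕ 4 = C.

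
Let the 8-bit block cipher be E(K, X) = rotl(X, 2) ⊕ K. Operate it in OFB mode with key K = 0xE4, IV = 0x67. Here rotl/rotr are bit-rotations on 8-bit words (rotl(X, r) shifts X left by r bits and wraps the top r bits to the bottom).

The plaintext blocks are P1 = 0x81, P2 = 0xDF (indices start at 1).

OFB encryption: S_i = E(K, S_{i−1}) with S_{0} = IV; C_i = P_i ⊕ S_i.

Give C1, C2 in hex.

C1: S = E(K, 0x67) = 0x79; 0x81 ⊕ 0x79 = 0xF8.
C2: S = E(K, 0x79) = 0x01; 0xDF ⊕ 0x01 = 0xDE.

C1 = 0xF8, C2 = 0xDE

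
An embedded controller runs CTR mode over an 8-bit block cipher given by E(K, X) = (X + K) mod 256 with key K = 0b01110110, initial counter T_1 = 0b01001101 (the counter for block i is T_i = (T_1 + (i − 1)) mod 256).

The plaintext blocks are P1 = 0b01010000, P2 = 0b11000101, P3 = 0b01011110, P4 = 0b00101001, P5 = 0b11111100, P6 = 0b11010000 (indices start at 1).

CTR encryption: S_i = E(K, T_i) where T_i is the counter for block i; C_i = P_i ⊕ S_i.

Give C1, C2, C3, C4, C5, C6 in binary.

C1 = 0b10010011, C2 = 0b00000001, C3 = 0b10011011, C4 = 0b11101111, C5 = 0b00111011, C6 = 0b00011000

C1: T = 0b01001101, S = E(K, T) = 0b11000011; 0b01010000 ⊕ 0b11000011 = 0b10010011.
C2: T = 0b01001110, S = E(K, T) = 0b11000100; 0b11000101 ⊕ 0b11000100 = 0b00000001.
C3: T = 0b01001111, S = E(K, T) = 0b11000101; 0b01011110 ⊕ 0b11000101 = 0b10011011.
C4: T = 0b01010000, S = E(K, T) = 0b11000110; 0b00101001 ⊕ 0b11000110 = 0b11101111.
C5: T = 0b01010001, S = E(K, T) = 0b11000111; 0b11111100 ⊕ 0b11000111 = 0b00111011.
C6: T = 0b01010010, S = E(K, T) = 0b11001000; 0b11010000 ⊕ 0b11001000 = 0b00011000.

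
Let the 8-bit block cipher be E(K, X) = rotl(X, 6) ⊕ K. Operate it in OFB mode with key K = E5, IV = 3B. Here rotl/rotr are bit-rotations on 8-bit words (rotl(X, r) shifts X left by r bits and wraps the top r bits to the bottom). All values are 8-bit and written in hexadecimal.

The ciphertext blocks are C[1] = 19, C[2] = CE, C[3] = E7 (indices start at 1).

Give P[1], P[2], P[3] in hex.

OFB decryption: S_i = E(K, S_{i−1}) with S_{0} = IV; P_i = C_i ⊕ S_i.
P[1]: S = E(K, 3B) = 2B; 19 ⊕ 2B = 32.
P[2]: S = E(K, 2B) = 2F; CE ⊕ 2F = E1.
P[3]: S = E(K, 2F) = 2E; E7 ⊕ 2E = C9.

P[1] = 32, P[2] = E1, P[3] = C9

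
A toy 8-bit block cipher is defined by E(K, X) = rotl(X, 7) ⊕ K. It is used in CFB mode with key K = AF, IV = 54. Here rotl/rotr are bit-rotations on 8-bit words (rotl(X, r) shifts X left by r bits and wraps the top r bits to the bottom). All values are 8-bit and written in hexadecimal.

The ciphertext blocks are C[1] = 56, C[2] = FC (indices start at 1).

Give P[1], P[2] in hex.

CFB decryption: P_i = C_i ⊕ E(K, C_{i−1}), with C_{0} = IV.
P[1]: E(K, 54) = 85; 56 ⊕ 85 = D3.
P[2]: E(K, 56) = 84; FC ⊕ 84 = 78.

P[1] = D3, P[2] = 78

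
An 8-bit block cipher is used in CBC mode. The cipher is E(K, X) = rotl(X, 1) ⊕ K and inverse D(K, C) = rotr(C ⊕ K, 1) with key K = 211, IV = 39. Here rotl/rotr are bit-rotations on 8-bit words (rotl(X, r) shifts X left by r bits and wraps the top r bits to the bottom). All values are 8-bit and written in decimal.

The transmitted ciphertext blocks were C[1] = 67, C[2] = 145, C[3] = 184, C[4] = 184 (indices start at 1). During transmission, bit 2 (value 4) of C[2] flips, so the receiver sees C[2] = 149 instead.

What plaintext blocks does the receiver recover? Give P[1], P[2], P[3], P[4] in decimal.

P[1] = 111, P[2] = 96, P[3] = 32, P[4] = 13

CBC decryption: P_i = D(K, C_i) ⊕ C_{i−1}, with C_{0} = IV.
Only C[2] changed, to 149. In CBC, a change in C_i garbles P_i and flips the same bit in P_{i+1}. Decrypting the received ciphertext:
P[1]: D(K, 67) = 72; 72 ⊕ 39 = 111.
P[2]: D(K, 149) = 35; 35 ⊕ 67 = 96.
P[3]: D(K, 184) = 181; 181 ⊕ 149 = 32.
P[4]: D(K, 184) = 181; 181 ⊕ 184 = 13.
Blocks that differ from the original plaintext: P[2], P[3].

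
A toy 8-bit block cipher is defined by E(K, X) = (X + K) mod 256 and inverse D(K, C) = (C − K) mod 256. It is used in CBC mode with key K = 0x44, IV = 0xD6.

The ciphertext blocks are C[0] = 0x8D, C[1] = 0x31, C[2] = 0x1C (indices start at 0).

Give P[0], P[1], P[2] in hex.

CBC decryption: P_i = D(K, C_i) ⊕ C_{i−1}, with C_{−1} = IV.
P[0]: D(K, 0x8D) = 0x49; 0x49 ⊕ 0xD6 = 0x9F.
P[1]: D(K, 0x31) = 0xED; 0xED ⊕ 0x8D = 0x60.
P[2]: D(K, 0x1C) = 0xD8; 0xD8 ⊕ 0x31 = 0xE9.

P[0] = 0x9F, P[1] = 0x60, P[2] = 0xE9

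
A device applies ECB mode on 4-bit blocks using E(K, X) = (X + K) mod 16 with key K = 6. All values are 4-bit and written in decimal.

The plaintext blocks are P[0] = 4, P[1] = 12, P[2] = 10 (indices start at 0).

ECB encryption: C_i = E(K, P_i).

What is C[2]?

C[2]: E(K, 10) = 0.

C[2] = 0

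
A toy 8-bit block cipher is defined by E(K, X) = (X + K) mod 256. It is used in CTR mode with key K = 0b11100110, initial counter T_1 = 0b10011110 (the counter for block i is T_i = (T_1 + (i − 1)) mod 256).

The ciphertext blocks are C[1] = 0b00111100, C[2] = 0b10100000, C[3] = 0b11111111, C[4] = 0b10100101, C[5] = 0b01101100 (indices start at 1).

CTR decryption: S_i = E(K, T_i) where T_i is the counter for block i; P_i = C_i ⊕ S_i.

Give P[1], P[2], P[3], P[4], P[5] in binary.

P[1] = 0b10111000, P[2] = 0b00100101, P[3] = 0b01111001, P[4] = 0b00100010, P[5] = 0b11100100

P[1]: T = 0b10011110, S = E(K, T) = 0b10000100; 0b00111100 ⊕ 0b10000100 = 0b10111000.
P[2]: T = 0b10011111, S = E(K, T) = 0b10000101; 0b10100000 ⊕ 0b10000101 = 0b00100101.
P[3]: T = 0b10100000, S = E(K, T) = 0b10000110; 0b11111111 ⊕ 0b10000110 = 0b01111001.
P[4]: T = 0b10100001, S = E(K, T) = 0b10000111; 0b10100101 ⊕ 0b10000111 = 0b00100010.
P[5]: T = 0b10100010, S = E(K, T) = 0b10001000; 0b01101100 ⊕ 0b10001000 = 0b11100100.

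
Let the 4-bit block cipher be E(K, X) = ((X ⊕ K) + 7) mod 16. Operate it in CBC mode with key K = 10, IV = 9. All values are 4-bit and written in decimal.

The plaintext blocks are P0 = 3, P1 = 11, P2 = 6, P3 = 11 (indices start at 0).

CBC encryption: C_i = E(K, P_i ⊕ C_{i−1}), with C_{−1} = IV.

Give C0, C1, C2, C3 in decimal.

C0: P0 ⊕ 9 = 10; E(K, 10) = 7.
C1: P1 ⊕ 7 = 12; E(K, 12) = 13.
C2: P2 ⊕ 13 = 11; E(K, 11) = 8.
C3: P3 ⊕ 8 = 3; E(K, 3) = 0.

C0 = 7, C1 = 13, C2 = 8, C3 = 0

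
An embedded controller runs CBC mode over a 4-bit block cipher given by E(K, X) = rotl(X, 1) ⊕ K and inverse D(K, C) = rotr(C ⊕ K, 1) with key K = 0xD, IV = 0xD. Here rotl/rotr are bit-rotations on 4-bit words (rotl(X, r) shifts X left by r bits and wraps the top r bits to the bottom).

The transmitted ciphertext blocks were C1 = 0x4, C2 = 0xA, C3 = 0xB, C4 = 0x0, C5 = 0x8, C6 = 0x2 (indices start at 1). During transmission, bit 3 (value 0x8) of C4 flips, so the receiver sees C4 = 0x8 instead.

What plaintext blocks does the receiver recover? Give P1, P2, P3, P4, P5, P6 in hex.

P1 = 0x1, P2 = 0xF, P3 = 0x9, P4 = 0x1, P5 = 0x2, P6 = 0x7

CBC decryption: P_i = D(K, C_i) ⊕ C_{i−1}, with C_{0} = IV.
Only C4 changed, to 0x8. In CBC, a change in C_i garbles P_i and flips the same bit in P_{i+1}. Decrypting the received ciphertext:
P1: D(K, 0x4) = 0xC; 0xC ⊕ 0xD = 0x1.
P2: D(K, 0xA) = 0xB; 0xB ⊕ 0x4 = 0xF.
P3: D(K, 0xB) = 0x3; 0x3 ⊕ 0xA = 0x9.
P4: D(K, 0x8) = 0xA; 0xA ⊕ 0xB = 0x1.
P5: D(K, 0x8) = 0xA; 0xA ⊕ 0x8 = 0x2.
P6: D(K, 0x2) = 0xF; 0xF ⊕ 0x8 = 0x7.
Blocks that differ from the original plaintext: P4, P5.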